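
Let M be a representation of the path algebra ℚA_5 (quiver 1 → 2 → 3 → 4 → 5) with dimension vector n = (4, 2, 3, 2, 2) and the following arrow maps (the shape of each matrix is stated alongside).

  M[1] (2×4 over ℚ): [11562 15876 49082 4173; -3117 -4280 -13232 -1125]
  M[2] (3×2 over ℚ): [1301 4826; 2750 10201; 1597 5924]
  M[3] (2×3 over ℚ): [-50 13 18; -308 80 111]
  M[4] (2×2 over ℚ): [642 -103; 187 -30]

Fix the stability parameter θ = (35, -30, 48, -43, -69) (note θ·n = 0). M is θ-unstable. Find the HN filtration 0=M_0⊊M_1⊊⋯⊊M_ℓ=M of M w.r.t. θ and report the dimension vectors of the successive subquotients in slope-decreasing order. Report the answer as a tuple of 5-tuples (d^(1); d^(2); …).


Via rank(M_{q-1}∘⋯∘M_p): M ≅ I[1,1]^2, I[1,5]^2, I[3,3].
μ_θ-semistable layers: μ^(1)=48; μ^(2)=35; μ^(3)=-59/5

((0, 0, 1, 0, 0); (2, 0, 0, 0, 0); (2, 2, 2, 2, 2))


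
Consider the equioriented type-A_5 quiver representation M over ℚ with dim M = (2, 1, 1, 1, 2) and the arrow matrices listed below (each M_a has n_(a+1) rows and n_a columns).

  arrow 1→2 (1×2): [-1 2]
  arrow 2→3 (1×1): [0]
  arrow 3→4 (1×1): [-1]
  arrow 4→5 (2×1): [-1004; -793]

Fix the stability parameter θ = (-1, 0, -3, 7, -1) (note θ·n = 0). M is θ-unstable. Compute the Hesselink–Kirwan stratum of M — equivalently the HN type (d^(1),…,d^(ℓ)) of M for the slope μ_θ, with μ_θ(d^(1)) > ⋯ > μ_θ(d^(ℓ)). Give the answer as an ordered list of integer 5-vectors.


Via rank(M_{q-1}∘⋯∘M_p): M ≅ I[1,1], I[1,2], I[3,5], I[5,5].
μ_θ-semistable layers: μ^(1)=3; μ^(2)=0; μ^(3)=-1; μ^(4)=-3

((0, 0, 0, 1, 1); (0, 1, 0, 0, 0); (2, 0, 0, 0, 1); (0, 0, 1, 0, 0))


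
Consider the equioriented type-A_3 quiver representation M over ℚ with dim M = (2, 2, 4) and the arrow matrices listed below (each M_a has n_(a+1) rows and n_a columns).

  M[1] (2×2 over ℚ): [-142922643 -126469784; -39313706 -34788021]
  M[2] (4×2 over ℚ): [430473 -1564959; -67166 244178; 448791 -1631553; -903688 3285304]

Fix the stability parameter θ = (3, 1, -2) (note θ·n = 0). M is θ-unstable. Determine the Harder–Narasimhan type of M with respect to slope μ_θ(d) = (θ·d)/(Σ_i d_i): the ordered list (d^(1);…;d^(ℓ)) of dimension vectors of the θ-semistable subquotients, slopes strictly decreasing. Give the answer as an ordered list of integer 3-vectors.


Via rank(M_{q-1}∘⋯∘M_p): M ≅ I[1,2], I[1,3], I[3,3]^3.
μ_θ-semistable layers: μ^(1)=2; μ^(2)=2/3; μ^(3)=-2

((1, 1, 0); (1, 1, 1); (0, 0, 3))


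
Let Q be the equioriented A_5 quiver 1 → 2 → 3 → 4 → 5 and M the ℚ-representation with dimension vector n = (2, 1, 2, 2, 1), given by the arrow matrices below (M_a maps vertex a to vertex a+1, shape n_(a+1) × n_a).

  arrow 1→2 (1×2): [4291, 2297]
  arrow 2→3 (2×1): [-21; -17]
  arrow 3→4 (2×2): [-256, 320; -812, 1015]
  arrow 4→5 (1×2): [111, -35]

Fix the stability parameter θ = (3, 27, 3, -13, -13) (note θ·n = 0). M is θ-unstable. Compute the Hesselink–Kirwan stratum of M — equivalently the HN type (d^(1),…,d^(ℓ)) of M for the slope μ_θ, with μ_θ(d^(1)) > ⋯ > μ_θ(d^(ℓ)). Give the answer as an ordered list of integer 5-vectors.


Via rank(M_{q-1}∘⋯∘M_p): M ≅ I[1,1], I[1,5], I[3,3], I[4,4].
μ_θ-semistable layers: μ^(1)=3; μ^(2)=7/5; μ^(3)=-13

((1, 0, 1, 0, 0); (1, 1, 1, 1, 1); (0, 0, 0, 1, 0))


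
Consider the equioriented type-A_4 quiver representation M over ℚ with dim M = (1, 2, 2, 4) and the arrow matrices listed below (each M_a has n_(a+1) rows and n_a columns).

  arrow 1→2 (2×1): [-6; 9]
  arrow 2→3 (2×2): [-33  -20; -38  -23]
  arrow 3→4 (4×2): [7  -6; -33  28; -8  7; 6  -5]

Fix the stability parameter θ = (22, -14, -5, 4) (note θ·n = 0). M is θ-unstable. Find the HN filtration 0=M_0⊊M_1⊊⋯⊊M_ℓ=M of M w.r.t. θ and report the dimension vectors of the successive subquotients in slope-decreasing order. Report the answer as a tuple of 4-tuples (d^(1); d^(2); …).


Interval decomposition of M: I[1,4], I[2,4], I[4,4]^2.
HN type (ℓ=4): μ^(1)=4; μ^(2)=1; μ^(3)=-5; μ^(4)=-14

((0, 0, 0, 4); (1, 1, 1, 0); (0, 0, 1, 0); (0, 1, 0, 0))


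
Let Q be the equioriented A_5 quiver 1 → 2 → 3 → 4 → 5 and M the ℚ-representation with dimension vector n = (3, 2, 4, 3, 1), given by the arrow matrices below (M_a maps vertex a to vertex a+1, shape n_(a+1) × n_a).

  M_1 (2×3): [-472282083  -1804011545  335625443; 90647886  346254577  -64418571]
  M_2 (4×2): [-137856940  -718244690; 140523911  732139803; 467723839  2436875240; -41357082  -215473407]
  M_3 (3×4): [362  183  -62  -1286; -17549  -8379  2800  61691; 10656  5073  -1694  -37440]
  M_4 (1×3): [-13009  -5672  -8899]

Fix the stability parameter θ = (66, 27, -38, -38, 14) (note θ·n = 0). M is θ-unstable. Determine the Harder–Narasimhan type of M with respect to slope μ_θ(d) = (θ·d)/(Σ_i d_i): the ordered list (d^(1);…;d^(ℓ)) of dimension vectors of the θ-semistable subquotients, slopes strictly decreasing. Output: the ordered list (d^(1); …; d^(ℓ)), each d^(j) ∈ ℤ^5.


Barcode: M ≅ I[1,1], I[1,4], I[1,5], I[3,3]^2, I[4,4]. HN layers by μ_θ (4 steps, strictly decreasing):
  μ^(1)=66; μ^(2)=14; μ^(3)=17/4; μ^(4)=-38

((1, 0, 0, 0, 0); (0, 0, 0, 0, 1); (2, 2, 2, 2, 0); (0, 0, 2, 1, 0))


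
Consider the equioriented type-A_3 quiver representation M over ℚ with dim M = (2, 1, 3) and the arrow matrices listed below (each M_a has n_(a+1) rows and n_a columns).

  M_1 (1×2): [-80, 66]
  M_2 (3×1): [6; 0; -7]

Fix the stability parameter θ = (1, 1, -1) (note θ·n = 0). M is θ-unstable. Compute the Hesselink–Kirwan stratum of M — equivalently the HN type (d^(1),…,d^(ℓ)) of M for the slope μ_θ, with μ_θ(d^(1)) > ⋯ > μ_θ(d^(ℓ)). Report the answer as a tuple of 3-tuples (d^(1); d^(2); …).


Barcode: M ≅ I[1,1], I[1,3], I[3,3]^2. HN layers by μ_θ (3 steps, strictly decreasing):
  μ^(1)=1; μ^(2)=1/3; μ^(3)=-1

((1, 0, 0); (1, 1, 1); (0, 0, 2))


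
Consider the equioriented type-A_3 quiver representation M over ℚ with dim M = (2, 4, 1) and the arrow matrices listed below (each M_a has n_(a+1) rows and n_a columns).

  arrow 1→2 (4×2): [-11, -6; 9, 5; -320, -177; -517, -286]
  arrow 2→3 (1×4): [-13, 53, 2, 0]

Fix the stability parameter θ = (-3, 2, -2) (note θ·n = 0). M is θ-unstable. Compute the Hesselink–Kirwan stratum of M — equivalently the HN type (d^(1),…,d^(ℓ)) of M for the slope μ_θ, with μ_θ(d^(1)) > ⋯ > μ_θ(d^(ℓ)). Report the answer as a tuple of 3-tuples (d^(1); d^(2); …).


Interval decomposition of M: I[1,2], I[1,3], I[2,2]^2.
HN type (ℓ=3): μ^(1)=2; μ^(2)=0; μ^(3)=-3

((0, 3, 0); (0, 1, 1); (2, 0, 0))


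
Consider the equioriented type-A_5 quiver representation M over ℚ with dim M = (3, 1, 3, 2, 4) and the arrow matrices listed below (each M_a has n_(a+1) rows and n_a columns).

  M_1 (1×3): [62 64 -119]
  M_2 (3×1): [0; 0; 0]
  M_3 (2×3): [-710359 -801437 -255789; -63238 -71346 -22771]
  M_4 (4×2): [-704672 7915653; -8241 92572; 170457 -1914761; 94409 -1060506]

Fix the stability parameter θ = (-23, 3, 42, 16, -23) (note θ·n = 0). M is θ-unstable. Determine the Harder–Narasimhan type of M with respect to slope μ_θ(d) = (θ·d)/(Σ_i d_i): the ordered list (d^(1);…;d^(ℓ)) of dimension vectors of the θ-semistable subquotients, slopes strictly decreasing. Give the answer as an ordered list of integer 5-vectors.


Via rank(M_{q-1}∘⋯∘M_p): M ≅ I[1,1]^2, I[1,2], I[3,3], I[3,5]^2, I[5,5]^2.
μ_θ-semistable layers: μ^(1)=42; μ^(2)=35/3; μ^(3)=3; μ^(4)=-23

((0, 0, 1, 0, 0); (0, 0, 2, 2, 2); (0, 1, 0, 0, 0); (3, 0, 0, 0, 2))


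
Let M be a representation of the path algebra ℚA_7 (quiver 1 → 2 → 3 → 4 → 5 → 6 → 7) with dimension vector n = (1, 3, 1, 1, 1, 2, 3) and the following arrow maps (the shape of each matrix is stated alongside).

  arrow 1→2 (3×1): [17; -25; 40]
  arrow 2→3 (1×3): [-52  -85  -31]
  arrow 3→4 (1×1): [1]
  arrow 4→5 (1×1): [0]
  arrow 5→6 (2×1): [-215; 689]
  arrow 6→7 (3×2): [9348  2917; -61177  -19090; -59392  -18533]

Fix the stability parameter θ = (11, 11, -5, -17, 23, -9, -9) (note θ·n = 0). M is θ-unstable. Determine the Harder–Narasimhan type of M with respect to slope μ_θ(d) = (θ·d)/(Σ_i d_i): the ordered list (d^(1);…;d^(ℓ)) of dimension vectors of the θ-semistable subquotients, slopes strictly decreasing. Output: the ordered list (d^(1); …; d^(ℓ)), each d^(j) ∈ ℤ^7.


Interval decomposition of M: I[1,4], I[2,2]^2, I[5,7], I[6,7], I[7,7].
HN type (ℓ=4): μ^(1)=11; μ^(2)=5/3; μ^(3)=0; μ^(4)=-9

((0, 2, 0, 0, 0, 0, 0); (0, 0, 0, 0, 1, 1, 1); (1, 1, 1, 1, 0, 0, 0); (0, 0, 0, 0, 0, 1, 2))


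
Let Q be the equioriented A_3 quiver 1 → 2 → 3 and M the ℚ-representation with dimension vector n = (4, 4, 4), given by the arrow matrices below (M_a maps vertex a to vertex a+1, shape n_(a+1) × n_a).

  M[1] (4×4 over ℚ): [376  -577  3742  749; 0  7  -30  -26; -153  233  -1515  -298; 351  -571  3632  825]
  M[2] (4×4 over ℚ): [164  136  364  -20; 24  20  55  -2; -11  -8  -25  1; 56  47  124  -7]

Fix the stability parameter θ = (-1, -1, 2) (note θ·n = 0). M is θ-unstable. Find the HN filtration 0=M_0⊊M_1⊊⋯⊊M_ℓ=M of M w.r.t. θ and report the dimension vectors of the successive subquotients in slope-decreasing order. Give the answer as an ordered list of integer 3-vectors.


Barcode: M ≅ I[1,2], I[1,3]^3, I[3,3]. HN layers by μ_θ (2 steps, strictly decreasing):
  μ^(1)=2; μ^(2)=-1

((0, 0, 4); (4, 4, 0))


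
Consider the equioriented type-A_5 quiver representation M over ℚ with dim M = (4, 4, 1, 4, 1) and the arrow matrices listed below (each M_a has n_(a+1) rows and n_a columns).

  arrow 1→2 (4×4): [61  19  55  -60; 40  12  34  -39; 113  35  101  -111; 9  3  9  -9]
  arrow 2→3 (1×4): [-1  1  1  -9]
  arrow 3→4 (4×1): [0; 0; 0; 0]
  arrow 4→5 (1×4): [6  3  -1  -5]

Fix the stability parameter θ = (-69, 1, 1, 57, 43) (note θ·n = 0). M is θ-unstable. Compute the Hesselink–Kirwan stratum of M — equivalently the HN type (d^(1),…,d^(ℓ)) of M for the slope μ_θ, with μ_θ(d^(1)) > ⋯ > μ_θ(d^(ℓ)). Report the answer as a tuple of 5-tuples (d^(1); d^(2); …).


Interval decomposition of M: I[1,1]^2, I[1,2], I[1,3], I[2,2]^2, I[4,4]^3, I[4,5].
HN type (ℓ=4): μ^(1)=57; μ^(2)=50; μ^(3)=1; μ^(4)=-69

((0, 0, 0, 3, 0); (0, 0, 0, 1, 1); (0, 4, 1, 0, 0); (4, 0, 0, 0, 0))


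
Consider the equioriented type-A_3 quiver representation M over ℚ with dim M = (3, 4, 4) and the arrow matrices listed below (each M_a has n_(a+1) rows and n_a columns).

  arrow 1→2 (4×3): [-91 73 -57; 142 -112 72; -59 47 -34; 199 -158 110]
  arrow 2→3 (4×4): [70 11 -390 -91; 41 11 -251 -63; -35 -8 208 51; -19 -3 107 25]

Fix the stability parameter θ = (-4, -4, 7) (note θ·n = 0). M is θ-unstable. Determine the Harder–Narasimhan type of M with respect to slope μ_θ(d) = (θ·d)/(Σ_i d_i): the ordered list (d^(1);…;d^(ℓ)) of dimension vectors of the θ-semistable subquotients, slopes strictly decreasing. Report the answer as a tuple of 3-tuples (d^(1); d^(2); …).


Via rank(M_{q-1}∘⋯∘M_p): M ≅ I[1,3]^3, I[2,3].
μ_θ-semistable layers: μ^(1)=7; μ^(2)=-4

((0, 0, 4); (3, 4, 0))


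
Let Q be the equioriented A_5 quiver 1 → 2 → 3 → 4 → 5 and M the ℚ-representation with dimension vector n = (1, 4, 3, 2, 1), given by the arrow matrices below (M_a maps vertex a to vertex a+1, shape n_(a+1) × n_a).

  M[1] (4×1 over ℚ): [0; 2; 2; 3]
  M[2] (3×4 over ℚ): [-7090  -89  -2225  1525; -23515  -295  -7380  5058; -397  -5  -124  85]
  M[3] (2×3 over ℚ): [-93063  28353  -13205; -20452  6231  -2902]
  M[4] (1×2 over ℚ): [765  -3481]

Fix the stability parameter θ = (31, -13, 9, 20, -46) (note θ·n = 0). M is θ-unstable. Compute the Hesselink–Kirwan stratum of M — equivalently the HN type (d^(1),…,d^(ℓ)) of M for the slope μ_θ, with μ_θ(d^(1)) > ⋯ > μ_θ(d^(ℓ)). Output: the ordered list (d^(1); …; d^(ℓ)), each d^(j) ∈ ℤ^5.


Interval decomposition of M: I[1,5], I[2,2], I[2,3], I[2,4].
HN type (ℓ=4): μ^(1)=20; μ^(2)=9; μ^(3)=1/5; μ^(4)=-13

((0, 0, 0, 1, 0); (0, 0, 2, 0, 0); (1, 1, 1, 1, 1); (0, 3, 0, 0, 0))


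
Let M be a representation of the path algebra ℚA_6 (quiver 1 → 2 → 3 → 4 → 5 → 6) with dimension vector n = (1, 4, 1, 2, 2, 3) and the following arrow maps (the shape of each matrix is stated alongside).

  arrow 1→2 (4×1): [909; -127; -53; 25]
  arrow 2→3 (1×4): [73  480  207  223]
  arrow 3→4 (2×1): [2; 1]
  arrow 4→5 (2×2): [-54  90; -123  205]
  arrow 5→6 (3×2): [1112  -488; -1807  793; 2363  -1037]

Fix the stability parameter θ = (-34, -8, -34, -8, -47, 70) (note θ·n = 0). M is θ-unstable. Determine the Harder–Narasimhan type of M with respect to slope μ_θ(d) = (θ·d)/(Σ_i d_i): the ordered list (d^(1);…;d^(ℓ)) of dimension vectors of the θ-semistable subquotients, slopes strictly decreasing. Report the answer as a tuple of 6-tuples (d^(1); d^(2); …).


Interval decomposition of M: I[1,6], I[2,2]^3, I[4,4], I[5,5], I[6,6]^2.
HN type (ℓ=5): μ^(1)=70; μ^(2)=-8; μ^(3)=-97/4; μ^(4)=-34; μ^(5)=-47

((0, 0, 0, 0, 0, 3); (0, 3, 0, 1, 0, 0); (0, 1, 1, 1, 1, 0); (1, 0, 0, 0, 0, 0); (0, 0, 0, 0, 1, 0))


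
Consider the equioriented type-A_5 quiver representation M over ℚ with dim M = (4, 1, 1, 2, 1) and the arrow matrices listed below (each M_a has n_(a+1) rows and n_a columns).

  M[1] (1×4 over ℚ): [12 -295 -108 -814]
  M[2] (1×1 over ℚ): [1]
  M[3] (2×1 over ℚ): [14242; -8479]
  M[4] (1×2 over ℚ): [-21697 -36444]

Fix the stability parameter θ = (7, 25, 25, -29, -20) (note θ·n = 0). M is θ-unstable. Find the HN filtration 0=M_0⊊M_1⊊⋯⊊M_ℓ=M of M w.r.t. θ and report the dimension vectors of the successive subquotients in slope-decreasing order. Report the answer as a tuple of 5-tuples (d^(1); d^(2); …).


Barcode: M ≅ I[1,1]^3, I[1,5], I[4,4]. HN layers by μ_θ (3 steps, strictly decreasing):
  μ^(1)=7; μ^(2)=8/5; μ^(3)=-29

((3, 0, 0, 0, 0); (1, 1, 1, 1, 1); (0, 0, 0, 1, 0))


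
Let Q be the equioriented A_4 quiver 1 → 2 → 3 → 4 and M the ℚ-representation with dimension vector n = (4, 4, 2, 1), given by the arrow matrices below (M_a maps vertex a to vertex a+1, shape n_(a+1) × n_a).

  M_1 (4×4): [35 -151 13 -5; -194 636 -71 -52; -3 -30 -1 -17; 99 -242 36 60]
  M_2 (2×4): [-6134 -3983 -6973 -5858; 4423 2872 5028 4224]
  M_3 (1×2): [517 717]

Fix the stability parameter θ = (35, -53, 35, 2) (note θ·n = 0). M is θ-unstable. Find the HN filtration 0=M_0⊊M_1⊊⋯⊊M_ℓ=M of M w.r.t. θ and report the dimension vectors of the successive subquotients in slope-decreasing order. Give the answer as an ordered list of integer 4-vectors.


Interval decomposition of M: I[1,2]^2, I[1,3], I[1,4].
HN type (ℓ=3): μ^(1)=35; μ^(2)=37/2; μ^(3)=-9

((0, 0, 1, 0); (0, 0, 1, 1); (4, 4, 0, 0))


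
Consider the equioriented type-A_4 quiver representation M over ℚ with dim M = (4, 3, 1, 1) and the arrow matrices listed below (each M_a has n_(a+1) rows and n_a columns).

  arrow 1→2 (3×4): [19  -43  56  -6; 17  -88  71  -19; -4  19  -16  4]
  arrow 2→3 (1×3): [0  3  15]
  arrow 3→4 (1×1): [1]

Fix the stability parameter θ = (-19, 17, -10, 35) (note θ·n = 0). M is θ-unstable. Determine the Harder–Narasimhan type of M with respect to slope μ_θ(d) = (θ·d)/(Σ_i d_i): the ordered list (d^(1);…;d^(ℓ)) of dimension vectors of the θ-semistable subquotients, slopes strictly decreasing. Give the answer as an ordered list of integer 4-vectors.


Barcode: M ≅ I[1,1], I[1,2]^2, I[1,4]. HN layers by μ_θ (4 steps, strictly decreasing):
  μ^(1)=35; μ^(2)=17; μ^(3)=7/2; μ^(4)=-19

((0, 0, 0, 1); (0, 2, 0, 0); (0, 1, 1, 0); (4, 0, 0, 0))


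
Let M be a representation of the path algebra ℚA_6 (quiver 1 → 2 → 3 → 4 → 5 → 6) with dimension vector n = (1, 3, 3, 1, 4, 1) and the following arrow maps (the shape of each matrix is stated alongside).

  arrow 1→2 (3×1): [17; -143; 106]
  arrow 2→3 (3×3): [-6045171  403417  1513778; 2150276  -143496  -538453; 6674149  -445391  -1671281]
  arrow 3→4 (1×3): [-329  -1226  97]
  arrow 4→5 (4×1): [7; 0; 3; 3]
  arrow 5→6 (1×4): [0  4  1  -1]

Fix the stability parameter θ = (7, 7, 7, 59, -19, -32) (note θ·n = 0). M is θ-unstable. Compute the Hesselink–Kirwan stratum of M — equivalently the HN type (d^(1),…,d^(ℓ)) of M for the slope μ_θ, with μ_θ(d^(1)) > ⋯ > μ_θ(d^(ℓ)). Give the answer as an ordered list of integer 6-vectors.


Interval decomposition of M: I[1,5], I[2,3]^2, I[5,5]^2, I[5,6].
HN type (ℓ=4): μ^(1)=20; μ^(2)=7; μ^(3)=-19; μ^(4)=-51/2

((0, 0, 0, 1, 1, 0); (1, 3, 3, 0, 0, 0); (0, 0, 0, 0, 2, 0); (0, 0, 0, 0, 1, 1))


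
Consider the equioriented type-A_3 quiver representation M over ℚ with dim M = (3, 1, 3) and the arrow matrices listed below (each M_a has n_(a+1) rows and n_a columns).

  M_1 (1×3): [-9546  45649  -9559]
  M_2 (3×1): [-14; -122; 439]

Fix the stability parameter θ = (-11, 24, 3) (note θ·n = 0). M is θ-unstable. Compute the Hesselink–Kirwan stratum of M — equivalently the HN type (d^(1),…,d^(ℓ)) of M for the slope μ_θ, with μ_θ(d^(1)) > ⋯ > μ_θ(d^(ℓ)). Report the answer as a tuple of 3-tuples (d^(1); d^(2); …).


Interval decomposition of M: I[1,1]^2, I[1,3], I[3,3]^2.
HN type (ℓ=3): μ^(1)=27/2; μ^(2)=3; μ^(3)=-11

((0, 1, 1); (0, 0, 2); (3, 0, 0))


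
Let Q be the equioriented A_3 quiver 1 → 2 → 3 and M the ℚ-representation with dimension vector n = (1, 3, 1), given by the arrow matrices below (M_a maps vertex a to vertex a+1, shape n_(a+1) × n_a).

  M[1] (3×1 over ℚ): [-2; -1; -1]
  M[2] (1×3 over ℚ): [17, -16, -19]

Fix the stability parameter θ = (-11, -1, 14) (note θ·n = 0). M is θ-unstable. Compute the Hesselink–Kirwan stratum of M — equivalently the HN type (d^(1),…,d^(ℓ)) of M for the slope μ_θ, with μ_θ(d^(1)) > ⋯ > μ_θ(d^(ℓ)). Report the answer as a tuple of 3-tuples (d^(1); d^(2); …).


Barcode: M ≅ I[1,3], I[2,2]^2. HN layers by μ_θ (3 steps, strictly decreasing):
  μ^(1)=14; μ^(2)=-1; μ^(3)=-11

((0, 0, 1); (0, 3, 0); (1, 0, 0))


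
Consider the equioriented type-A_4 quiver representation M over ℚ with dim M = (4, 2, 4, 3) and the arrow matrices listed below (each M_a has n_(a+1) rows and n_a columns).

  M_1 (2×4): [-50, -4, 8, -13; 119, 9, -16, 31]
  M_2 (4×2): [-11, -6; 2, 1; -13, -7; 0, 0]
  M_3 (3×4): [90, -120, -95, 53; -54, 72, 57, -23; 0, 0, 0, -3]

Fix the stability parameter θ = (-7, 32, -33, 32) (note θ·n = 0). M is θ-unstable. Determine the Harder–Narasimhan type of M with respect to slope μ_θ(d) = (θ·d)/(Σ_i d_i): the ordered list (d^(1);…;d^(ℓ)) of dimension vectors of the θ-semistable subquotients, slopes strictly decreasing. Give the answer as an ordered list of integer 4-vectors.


Interval decomposition of M: I[1,1]^2, I[1,3], I[1,4], I[3,3], I[3,4], I[4,4].
HN type (ℓ=4): μ^(1)=32; μ^(2)=-1/2; μ^(3)=-7; μ^(4)=-33

((0, 0, 0, 3); (0, 2, 2, 0); (4, 0, 0, 0); (0, 0, 2, 0))


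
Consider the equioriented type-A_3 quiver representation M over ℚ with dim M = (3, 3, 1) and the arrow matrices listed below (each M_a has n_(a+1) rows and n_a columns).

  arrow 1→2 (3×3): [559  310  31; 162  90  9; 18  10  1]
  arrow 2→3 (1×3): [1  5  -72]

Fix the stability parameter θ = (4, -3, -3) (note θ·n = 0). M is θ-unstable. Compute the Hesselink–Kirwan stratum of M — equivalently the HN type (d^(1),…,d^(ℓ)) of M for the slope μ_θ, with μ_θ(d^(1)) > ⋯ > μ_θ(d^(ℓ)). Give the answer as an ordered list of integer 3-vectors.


Interval decomposition of M: I[1,1], I[1,2], I[1,3], I[2,2].
HN type (ℓ=4): μ^(1)=4; μ^(2)=1/2; μ^(3)=-2/3; μ^(4)=-3

((1, 0, 0); (1, 1, 0); (1, 1, 1); (0, 1, 0))


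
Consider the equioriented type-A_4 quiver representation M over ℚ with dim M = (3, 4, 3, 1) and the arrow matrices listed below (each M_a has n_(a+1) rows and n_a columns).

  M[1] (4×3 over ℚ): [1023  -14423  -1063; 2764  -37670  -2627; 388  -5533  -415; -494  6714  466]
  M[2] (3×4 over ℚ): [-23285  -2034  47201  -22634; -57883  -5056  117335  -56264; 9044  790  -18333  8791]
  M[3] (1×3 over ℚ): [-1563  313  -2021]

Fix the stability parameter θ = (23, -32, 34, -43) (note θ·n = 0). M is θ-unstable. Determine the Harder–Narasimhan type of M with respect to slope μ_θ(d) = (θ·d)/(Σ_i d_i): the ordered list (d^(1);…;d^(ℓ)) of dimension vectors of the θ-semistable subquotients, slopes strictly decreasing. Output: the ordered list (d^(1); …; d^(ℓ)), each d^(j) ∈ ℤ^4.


Interval decomposition of M: I[1,3]^2, I[1,4], I[2,2].
HN type (ℓ=3): μ^(1)=34; μ^(2)=-9/2; μ^(3)=-32

((0, 0, 2, 0); (3, 3, 1, 1); (0, 1, 0, 0))


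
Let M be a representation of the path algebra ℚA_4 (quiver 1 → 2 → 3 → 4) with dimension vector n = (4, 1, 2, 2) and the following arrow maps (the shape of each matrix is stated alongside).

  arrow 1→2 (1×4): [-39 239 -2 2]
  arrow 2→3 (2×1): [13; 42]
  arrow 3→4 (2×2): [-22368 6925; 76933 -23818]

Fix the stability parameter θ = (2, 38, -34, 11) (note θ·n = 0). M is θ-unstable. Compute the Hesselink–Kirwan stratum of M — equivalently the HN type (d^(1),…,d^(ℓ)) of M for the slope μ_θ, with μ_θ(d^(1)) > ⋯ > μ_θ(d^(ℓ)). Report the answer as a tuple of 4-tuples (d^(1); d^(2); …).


Barcode: M ≅ I[1,1]^3, I[1,4], I[3,4]. HN layers by μ_θ (3 steps, strictly decreasing):
  μ^(1)=11; μ^(2)=2; μ^(3)=-34

((0, 0, 0, 2); (4, 1, 1, 0); (0, 0, 1, 0))


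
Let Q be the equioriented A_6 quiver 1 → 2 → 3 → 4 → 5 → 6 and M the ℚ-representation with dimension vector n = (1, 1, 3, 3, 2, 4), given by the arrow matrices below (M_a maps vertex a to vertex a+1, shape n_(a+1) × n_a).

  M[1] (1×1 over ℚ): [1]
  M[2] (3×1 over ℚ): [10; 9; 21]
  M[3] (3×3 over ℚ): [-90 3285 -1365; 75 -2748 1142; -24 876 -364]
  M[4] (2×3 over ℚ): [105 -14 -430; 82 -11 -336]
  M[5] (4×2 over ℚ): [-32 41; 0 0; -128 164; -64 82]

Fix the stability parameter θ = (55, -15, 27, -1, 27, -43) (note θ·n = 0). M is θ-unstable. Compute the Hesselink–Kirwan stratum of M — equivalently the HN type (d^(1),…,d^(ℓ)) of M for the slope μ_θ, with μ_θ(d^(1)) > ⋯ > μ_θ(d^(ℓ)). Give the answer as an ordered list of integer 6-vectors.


Via rank(M_{q-1}∘⋯∘M_p): M ≅ I[1,3], I[3,5], I[3,6], I[4,4], I[6,6]^3.
μ_θ-semistable layers: μ^(1)=27; μ^(2)=20; μ^(3)=13; μ^(4)=5/2; μ^(5)=-1; μ^(6)=-43

((0, 0, 1, 0, 1, 0); (1, 1, 0, 0, 0, 0); (0, 0, 1, 1, 0, 0); (0, 0, 1, 1, 1, 1); (0, 0, 0, 1, 0, 0); (0, 0, 0, 0, 0, 3))


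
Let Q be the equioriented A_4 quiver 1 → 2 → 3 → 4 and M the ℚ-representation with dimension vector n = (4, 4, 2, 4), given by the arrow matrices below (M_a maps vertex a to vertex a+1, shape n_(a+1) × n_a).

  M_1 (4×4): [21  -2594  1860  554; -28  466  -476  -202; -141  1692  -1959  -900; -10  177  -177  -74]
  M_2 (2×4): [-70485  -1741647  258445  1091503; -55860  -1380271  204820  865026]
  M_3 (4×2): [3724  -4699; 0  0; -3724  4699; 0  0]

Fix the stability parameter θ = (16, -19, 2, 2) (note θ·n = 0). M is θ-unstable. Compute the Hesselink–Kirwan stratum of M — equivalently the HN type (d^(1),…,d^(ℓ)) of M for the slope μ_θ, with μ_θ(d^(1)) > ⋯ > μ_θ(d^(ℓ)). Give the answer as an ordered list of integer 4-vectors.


Interval decomposition of M: I[1,2]^2, I[1,3], I[1,4], I[4,4]^3.
HN type (ℓ=2): μ^(1)=2; μ^(2)=-3/2

((0, 0, 2, 4); (4, 4, 0, 0))


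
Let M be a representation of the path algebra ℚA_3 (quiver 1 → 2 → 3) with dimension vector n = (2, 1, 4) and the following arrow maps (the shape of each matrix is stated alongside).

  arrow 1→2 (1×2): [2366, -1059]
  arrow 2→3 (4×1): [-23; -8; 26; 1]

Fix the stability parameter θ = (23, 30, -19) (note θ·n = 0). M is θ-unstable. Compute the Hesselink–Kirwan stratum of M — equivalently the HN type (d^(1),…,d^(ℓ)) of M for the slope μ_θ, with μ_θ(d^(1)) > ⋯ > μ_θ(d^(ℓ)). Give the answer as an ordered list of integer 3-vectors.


Via rank(M_{q-1}∘⋯∘M_p): M ≅ I[1,1], I[1,3], I[3,3]^3.
μ_θ-semistable layers: μ^(1)=23; μ^(2)=34/3; μ^(3)=-19

((1, 0, 0); (1, 1, 1); (0, 0, 3))


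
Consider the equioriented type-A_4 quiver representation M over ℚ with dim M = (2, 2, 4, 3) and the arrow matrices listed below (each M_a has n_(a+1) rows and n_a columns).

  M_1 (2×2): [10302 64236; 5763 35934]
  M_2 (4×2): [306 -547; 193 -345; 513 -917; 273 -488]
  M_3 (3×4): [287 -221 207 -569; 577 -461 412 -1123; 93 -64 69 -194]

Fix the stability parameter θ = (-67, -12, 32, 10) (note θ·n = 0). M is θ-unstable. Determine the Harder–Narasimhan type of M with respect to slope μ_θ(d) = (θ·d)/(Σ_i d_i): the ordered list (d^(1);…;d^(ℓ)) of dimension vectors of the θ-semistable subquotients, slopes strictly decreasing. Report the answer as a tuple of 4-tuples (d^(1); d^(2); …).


Interval decomposition of M: I[1,1], I[1,4], I[2,4], I[3,3], I[3,4].
HN type (ℓ=4): μ^(1)=32; μ^(2)=21; μ^(3)=-12; μ^(4)=-67

((0, 0, 1, 0); (0, 0, 3, 3); (0, 2, 0, 0); (2, 0, 0, 0))


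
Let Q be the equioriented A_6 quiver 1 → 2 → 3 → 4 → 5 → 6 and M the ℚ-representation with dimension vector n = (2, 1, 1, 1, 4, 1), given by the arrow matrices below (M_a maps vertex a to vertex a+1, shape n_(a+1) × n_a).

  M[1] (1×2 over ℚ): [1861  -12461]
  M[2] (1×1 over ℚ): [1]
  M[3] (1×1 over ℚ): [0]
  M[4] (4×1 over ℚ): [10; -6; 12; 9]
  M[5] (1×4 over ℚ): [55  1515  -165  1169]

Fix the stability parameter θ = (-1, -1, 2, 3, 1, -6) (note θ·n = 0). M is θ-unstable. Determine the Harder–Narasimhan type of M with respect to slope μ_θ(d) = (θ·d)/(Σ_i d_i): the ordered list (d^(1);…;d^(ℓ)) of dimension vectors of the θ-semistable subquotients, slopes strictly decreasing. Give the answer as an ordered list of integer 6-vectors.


Barcode: M ≅ I[1,1], I[1,3], I[4,6], I[5,5]^3. HN layers by μ_θ (4 steps, strictly decreasing):
  μ^(1)=2; μ^(2)=1; μ^(3)=-2/3; μ^(4)=-1

((0, 0, 1, 0, 0, 0); (0, 0, 0, 0, 3, 0); (0, 0, 0, 1, 1, 1); (2, 1, 0, 0, 0, 0))


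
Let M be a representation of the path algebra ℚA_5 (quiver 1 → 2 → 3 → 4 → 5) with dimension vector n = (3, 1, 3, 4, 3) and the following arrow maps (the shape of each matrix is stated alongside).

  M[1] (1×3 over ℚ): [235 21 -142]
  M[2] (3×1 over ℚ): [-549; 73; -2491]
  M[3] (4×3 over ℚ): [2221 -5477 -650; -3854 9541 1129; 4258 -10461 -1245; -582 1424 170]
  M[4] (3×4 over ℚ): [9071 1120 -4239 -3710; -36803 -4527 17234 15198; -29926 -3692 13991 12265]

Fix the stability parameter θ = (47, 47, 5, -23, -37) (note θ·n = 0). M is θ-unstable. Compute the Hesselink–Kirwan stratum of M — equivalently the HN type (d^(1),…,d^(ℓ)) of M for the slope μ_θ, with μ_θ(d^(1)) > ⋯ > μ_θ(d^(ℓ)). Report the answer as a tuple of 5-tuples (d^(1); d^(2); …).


Barcode: M ≅ I[1,1]^2, I[1,3], I[3,5]^2, I[4,4], I[4,5]. HN layers by μ_θ (5 steps, strictly decreasing):
  μ^(1)=47; μ^(2)=33; μ^(3)=-55/3; μ^(4)=-23; μ^(5)=-30

((2, 0, 0, 0, 0); (1, 1, 1, 0, 0); (0, 0, 2, 2, 2); (0, 0, 0, 1, 0); (0, 0, 0, 1, 1))


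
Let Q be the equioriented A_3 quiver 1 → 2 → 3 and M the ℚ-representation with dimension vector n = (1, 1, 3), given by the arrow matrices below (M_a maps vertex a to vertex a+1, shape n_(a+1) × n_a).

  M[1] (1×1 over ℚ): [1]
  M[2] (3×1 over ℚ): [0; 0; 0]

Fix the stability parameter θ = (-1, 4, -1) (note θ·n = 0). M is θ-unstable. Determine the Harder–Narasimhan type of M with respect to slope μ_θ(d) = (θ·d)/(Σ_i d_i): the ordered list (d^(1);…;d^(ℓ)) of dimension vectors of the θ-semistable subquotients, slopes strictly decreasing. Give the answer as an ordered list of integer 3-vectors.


Via rank(M_{q-1}∘⋯∘M_p): M ≅ I[1,2], I[3,3]^3.
μ_θ-semistable layers: μ^(1)=4; μ^(2)=-1

((0, 1, 0); (1, 0, 3))


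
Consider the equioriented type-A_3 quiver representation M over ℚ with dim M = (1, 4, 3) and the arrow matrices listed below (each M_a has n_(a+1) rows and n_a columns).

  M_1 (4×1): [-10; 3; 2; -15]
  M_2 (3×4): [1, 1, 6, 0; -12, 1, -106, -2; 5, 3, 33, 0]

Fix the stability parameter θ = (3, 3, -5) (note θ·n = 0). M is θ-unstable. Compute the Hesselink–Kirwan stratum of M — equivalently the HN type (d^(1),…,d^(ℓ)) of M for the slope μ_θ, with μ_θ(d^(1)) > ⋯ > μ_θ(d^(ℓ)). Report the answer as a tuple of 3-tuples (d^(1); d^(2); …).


Interval decomposition of M: I[1,3], I[2,2], I[2,3]^2.
HN type (ℓ=3): μ^(1)=3; μ^(2)=1/3; μ^(3)=-1

((0, 1, 0); (1, 1, 1); (0, 2, 2))


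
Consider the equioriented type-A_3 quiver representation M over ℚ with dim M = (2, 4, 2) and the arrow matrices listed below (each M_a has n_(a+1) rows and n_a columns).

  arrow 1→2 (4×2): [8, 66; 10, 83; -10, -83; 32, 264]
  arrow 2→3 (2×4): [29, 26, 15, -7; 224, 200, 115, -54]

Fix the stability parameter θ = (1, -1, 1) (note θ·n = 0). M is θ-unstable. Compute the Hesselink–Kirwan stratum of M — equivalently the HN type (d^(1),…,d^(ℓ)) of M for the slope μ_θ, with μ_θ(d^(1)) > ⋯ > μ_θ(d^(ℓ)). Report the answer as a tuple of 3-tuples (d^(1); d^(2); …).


Barcode: M ≅ I[1,3]^2, I[2,2]^2. HN layers by μ_θ (3 steps, strictly decreasing):
  μ^(1)=1; μ^(2)=0; μ^(3)=-1

((0, 0, 2); (2, 2, 0); (0, 2, 0))


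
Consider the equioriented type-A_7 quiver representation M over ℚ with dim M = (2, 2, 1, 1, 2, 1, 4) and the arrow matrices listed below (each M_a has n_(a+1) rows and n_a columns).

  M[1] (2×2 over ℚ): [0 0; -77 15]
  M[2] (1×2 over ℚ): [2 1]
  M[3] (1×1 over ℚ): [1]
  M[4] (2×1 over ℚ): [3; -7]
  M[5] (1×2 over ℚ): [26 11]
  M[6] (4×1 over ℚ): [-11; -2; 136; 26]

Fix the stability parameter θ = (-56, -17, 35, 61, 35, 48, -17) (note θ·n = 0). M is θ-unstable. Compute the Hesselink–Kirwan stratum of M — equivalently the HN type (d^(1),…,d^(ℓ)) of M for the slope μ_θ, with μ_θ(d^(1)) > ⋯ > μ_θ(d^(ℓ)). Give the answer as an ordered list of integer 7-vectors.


Interval decomposition of M: I[1,1], I[1,7], I[2,2], I[5,5], I[7,7]^3.
HN type (ℓ=4): μ^(1)=35; μ^(2)=162/5; μ^(3)=-17; μ^(4)=-56

((0, 0, 0, 0, 1, 0, 0); (0, 0, 1, 1, 1, 1, 1); (0, 2, 0, 0, 0, 0, 3); (2, 0, 0, 0, 0, 0, 0))


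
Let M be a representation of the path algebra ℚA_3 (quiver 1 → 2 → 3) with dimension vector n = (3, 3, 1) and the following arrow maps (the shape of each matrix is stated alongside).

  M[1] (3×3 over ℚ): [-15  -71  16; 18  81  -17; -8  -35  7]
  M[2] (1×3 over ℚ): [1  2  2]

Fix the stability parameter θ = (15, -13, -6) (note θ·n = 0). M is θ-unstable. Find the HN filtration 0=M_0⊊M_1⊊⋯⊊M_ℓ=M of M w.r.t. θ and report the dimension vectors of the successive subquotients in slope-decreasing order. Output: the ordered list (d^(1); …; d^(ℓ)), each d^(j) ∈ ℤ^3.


Via rank(M_{q-1}∘⋯∘M_p): M ≅ I[1,2]^2, I[1,3].
μ_θ-semistable layers: μ^(1)=1; μ^(2)=-4/3

((2, 2, 0); (1, 1, 1))


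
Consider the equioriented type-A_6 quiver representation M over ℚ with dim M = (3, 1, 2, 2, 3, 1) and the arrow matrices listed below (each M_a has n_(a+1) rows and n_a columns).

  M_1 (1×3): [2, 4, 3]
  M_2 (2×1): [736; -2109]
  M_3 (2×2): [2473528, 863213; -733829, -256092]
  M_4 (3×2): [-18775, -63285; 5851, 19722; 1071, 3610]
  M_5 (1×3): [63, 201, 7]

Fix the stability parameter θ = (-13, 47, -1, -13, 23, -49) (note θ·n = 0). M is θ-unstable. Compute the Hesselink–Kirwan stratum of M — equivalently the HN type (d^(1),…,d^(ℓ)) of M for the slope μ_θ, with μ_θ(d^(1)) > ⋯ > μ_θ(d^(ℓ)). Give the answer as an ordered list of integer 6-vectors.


Via rank(M_{q-1}∘⋯∘M_p): M ≅ I[1,1]^2, I[1,6], I[3,5], I[5,5].
μ_θ-semistable layers: μ^(1)=23; μ^(2)=7/5; μ^(3)=-7; μ^(4)=-13

((0, 0, 0, 0, 2, 0); (0, 1, 1, 1, 1, 1); (0, 0, 1, 1, 0, 0); (3, 0, 0, 0, 0, 0))


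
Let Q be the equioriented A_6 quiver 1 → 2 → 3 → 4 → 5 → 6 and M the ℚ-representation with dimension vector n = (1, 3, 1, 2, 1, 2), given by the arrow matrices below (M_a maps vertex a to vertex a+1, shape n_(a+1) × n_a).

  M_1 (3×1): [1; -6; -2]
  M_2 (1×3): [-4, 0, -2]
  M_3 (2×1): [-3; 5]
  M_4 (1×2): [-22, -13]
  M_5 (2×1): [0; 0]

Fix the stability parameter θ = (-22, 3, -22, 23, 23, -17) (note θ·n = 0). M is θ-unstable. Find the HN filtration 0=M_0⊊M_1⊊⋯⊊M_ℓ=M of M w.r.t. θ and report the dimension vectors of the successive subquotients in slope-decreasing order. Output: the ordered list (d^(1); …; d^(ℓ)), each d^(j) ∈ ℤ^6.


Barcode: M ≅ I[1,2], I[2,2], I[2,5], I[4,4], I[6,6]^2. HN layers by μ_θ (5 steps, strictly decreasing):
  μ^(1)=23; μ^(2)=3; μ^(3)=-19/2; μ^(4)=-17; μ^(5)=-22

((0, 0, 0, 2, 1, 0); (0, 2, 0, 0, 0, 0); (0, 1, 1, 0, 0, 0); (0, 0, 0, 0, 0, 2); (1, 0, 0, 0, 0, 0))


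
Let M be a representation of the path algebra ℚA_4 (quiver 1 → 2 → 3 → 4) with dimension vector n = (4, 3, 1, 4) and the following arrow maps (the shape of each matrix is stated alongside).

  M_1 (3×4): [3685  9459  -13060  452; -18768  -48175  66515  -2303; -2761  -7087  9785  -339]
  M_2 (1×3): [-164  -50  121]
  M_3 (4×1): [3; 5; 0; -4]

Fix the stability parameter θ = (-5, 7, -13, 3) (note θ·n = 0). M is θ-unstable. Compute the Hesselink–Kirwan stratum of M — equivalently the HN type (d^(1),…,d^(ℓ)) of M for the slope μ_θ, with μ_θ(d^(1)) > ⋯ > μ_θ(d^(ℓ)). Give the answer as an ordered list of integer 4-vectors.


Barcode: M ≅ I[1,1], I[1,2]^2, I[1,4], I[4,4]^3. HN layers by μ_θ (4 steps, strictly decreasing):
  μ^(1)=7; μ^(2)=3; μ^(3)=-3; μ^(4)=-5

((0, 2, 0, 0); (0, 0, 0, 4); (0, 1, 1, 0); (4, 0, 0, 0))


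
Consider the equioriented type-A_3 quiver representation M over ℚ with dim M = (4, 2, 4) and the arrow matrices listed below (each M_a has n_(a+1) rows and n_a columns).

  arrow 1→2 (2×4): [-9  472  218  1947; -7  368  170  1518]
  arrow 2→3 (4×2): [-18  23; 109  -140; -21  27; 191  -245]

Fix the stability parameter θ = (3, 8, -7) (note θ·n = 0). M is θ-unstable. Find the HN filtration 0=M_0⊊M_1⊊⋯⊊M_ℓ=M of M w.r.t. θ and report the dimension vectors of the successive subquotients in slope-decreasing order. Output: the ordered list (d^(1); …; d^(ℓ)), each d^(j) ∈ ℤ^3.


Interval decomposition of M: I[1,1]^2, I[1,3]^2, I[3,3]^2.
HN type (ℓ=3): μ^(1)=3; μ^(2)=4/3; μ^(3)=-7

((2, 0, 0); (2, 2, 2); (0, 0, 2))


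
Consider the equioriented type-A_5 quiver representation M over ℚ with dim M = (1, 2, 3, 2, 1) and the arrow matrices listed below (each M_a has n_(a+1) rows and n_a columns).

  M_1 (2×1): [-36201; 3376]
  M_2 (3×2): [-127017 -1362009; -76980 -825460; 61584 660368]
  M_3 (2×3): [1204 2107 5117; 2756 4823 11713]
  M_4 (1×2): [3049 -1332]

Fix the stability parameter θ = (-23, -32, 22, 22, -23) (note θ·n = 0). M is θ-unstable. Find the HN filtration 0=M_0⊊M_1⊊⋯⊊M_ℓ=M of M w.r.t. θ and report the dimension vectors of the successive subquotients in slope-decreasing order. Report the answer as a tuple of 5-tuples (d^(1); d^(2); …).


Interval decomposition of M: I[1,3], I[2,2], I[3,3], I[3,5], I[4,4].
HN type (ℓ=4): μ^(1)=22; μ^(2)=7; μ^(3)=-55/2; μ^(4)=-32

((0, 0, 2, 1, 0); (0, 0, 1, 1, 1); (1, 1, 0, 0, 0); (0, 1, 0, 0, 0))


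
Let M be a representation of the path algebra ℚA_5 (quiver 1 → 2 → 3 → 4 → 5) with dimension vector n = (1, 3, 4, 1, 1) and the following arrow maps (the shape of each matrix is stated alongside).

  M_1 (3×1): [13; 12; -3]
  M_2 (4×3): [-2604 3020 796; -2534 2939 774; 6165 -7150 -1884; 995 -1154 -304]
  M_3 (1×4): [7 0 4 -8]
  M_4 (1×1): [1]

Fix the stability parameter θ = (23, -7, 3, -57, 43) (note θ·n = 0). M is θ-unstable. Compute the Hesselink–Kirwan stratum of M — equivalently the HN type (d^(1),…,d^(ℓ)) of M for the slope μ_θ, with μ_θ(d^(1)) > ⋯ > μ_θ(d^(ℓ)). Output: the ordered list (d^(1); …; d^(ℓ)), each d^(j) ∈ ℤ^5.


Interval decomposition of M: I[1,5], I[2,3]^2, I[3,3].
HN type (ℓ=4): μ^(1)=43; μ^(2)=3; μ^(3)=-7; μ^(4)=-19/2

((0, 0, 0, 0, 1); (0, 0, 3, 0, 0); (0, 2, 0, 0, 0); (1, 1, 1, 1, 0))


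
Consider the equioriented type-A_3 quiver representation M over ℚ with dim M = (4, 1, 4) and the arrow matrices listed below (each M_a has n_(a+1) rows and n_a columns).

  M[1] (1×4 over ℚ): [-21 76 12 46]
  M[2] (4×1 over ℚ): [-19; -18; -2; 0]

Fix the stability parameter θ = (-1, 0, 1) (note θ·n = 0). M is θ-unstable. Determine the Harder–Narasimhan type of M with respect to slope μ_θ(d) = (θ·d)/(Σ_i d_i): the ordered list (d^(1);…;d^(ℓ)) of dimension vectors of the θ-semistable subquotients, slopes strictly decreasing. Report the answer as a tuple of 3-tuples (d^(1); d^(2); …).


Interval decomposition of M: I[1,1]^3, I[1,3], I[3,3]^3.
HN type (ℓ=3): μ^(1)=1; μ^(2)=0; μ^(3)=-1

((0, 0, 4); (0, 1, 0); (4, 0, 0))


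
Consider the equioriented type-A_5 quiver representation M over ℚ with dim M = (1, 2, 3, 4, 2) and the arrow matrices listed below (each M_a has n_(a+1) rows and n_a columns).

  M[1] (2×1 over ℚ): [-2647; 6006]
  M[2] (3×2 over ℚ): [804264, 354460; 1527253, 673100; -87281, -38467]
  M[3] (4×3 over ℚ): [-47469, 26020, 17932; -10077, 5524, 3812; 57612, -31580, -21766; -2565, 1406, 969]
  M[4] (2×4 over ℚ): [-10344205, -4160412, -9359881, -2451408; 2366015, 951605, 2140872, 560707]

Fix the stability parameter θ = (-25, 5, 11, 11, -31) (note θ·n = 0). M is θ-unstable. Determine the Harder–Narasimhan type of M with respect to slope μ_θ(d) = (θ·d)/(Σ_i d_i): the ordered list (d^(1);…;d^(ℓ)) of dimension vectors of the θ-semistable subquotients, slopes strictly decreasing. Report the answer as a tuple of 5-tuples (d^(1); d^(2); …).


Via rank(M_{q-1}∘⋯∘M_p): M ≅ I[1,5], I[2,3], I[3,5], I[4,4]^2.
μ_θ-semistable layers: μ^(1)=11; μ^(2)=5; μ^(3)=-1; μ^(4)=-3; μ^(5)=-25

((0, 0, 1, 2, 0); (0, 1, 0, 0, 0); (0, 1, 1, 1, 1); (0, 0, 1, 1, 1); (1, 0, 0, 0, 0))


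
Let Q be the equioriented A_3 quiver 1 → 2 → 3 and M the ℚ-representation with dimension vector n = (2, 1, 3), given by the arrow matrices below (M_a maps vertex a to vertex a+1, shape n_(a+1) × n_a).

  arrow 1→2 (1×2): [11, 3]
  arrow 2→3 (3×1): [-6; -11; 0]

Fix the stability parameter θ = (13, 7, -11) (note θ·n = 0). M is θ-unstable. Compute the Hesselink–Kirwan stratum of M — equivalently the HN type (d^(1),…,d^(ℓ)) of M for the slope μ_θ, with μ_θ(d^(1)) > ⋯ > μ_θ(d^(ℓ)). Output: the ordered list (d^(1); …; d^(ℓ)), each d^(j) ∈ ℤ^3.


Interval decomposition of M: I[1,1], I[1,3], I[3,3]^2.
HN type (ℓ=3): μ^(1)=13; μ^(2)=3; μ^(3)=-11

((1, 0, 0); (1, 1, 1); (0, 0, 2))


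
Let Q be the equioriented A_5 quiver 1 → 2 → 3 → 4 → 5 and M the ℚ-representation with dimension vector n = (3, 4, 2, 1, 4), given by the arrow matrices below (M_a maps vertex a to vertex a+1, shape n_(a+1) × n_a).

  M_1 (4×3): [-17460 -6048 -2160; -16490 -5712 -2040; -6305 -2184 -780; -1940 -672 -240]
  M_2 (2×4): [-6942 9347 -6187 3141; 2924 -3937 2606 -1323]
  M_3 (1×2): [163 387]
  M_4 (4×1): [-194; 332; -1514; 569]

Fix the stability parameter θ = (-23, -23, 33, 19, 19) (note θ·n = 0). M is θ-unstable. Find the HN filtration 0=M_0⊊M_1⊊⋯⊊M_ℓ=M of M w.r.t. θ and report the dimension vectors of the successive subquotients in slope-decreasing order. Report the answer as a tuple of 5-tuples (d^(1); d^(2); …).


Interval decomposition of M: I[1,1]^2, I[1,5], I[2,2]^2, I[2,3], I[5,5]^3.
HN type (ℓ=4): μ^(1)=33; μ^(2)=71/3; μ^(3)=19; μ^(4)=-23

((0, 0, 1, 0, 0); (0, 0, 1, 1, 1); (0, 0, 0, 0, 3); (3, 4, 0, 0, 0))
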